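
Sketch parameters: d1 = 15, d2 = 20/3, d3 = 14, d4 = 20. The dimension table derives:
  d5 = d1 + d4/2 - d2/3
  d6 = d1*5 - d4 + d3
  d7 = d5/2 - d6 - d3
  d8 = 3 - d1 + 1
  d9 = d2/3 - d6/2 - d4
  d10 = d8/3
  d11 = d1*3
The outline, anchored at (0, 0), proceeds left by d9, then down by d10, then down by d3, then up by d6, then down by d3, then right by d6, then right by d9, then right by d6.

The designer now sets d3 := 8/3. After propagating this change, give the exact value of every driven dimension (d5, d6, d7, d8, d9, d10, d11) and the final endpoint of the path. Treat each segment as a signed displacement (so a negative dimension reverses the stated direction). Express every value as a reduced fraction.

Apply edit: d3 := 8/3
  d5 = d1 + d4/2 - d2/3 = 205/9
  d6 = d1*5 - d4 + d3 = 173/3
  d7 = d5/2 - d6 - d3 = -881/18
  d8 = 3 - d1 + 1 = -11
  d9 = d2/3 - d6/2 - d4 = -839/18
  d10 = d8/3 = -11/3
  d11 = d1*3 = 45
Walk from origin (0, 0):
  seg 1: left by d9 = -839/18 → (839/18, 0)
  seg 2: down by d10 = -11/3 → (839/18, 11/3)
  seg 3: down by d3 = 8/3 → (839/18, 1)
  seg 4: up by d6 = 173/3 → (839/18, 176/3)
  seg 5: down by d3 = 8/3 → (839/18, 56)
  seg 6: right by d6 = 173/3 → (1877/18, 56)
  seg 7: right by d9 = -839/18 → (173/3, 56)
  seg 8: right by d6 = 173/3 → (346/3, 56)

d5 = 205/9
d6 = 173/3
d7 = -881/18
d8 = -11
d9 = -839/18
d10 = -11/3
d11 = 45
endpoint = (346/3, 56)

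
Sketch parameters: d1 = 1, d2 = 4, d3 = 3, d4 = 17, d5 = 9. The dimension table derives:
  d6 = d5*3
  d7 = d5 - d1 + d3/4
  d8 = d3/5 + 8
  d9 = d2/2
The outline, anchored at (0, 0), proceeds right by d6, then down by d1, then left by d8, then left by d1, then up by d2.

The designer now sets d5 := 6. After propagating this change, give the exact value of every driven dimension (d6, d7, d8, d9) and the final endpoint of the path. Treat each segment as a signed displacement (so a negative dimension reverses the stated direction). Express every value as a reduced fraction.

d6 = 18
d7 = 23/4
d8 = 43/5
d9 = 2
endpoint = (42/5, 3)

Apply edit: d5 := 6
  d6 = d5*3 = 18
  d7 = d5 - d1 + d3/4 = 23/4
  d8 = d3/5 + 8 = 43/5
  d9 = d2/2 = 2
Walk from origin (0, 0):
  seg 1: right by d6 = 18 → (18, 0)
  seg 2: down by d1 = 1 → (18, -1)
  seg 3: left by d8 = 43/5 → (47/5, -1)
  seg 4: left by d1 = 1 → (42/5, -1)
  seg 5: up by d2 = 4 → (42/5, 3)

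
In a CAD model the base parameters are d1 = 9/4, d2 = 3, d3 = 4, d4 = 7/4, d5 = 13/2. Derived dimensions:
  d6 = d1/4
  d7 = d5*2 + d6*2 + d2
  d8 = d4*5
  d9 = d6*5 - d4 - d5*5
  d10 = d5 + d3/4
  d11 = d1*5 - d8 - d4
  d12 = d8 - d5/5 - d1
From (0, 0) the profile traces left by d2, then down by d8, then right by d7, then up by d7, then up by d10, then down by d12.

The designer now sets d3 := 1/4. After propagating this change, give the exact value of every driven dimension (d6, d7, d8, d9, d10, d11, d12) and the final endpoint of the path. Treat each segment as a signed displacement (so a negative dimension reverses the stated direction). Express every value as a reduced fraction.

d6 = 9/16
d7 = 137/8
d8 = 35/4
d9 = -503/16
d10 = 105/16
d11 = 3/4
d12 = 26/5
endpoint = (113/8, 779/80)

Apply edit: d3 := 1/4
  d6 = d1/4 = 9/16
  d7 = d5*2 + d6*2 + d2 = 137/8
  d8 = d4*5 = 35/4
  d9 = d6*5 - d4 - d5*5 = -503/16
  d10 = d5 + d3/4 = 105/16
  d11 = d1*5 - d8 - d4 = 3/4
  d12 = d8 - d5/5 - d1 = 26/5
Walk from origin (0, 0):
  seg 1: left by d2 = 3 → (-3, 0)
  seg 2: down by d8 = 35/4 → (-3, -35/4)
  seg 3: right by d7 = 137/8 → (113/8, -35/4)
  seg 4: up by d7 = 137/8 → (113/8, 67/8)
  seg 5: up by d10 = 105/16 → (113/8, 239/16)
  seg 6: down by d12 = 26/5 → (113/8, 779/80)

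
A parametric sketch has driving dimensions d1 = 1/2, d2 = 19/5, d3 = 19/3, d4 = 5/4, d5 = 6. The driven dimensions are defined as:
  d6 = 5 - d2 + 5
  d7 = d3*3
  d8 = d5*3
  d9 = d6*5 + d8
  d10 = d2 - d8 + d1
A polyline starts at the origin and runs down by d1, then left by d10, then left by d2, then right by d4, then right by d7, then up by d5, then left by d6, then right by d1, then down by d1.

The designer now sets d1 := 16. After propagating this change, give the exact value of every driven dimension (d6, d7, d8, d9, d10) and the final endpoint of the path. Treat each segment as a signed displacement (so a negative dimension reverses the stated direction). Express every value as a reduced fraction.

Apply edit: d1 := 16
  d6 = 5 - d2 + 5 = 31/5
  d7 = d3*3 = 19
  d8 = d5*3 = 18
  d9 = d6*5 + d8 = 49
  d10 = d2 - d8 + d1 = 9/5
Walk from origin (0, 0):
  seg 1: down by d1 = 16 → (0, -16)
  seg 2: left by d10 = 9/5 → (-9/5, -16)
  seg 3: left by d2 = 19/5 → (-28/5, -16)
  seg 4: right by d4 = 5/4 → (-87/20, -16)
  seg 5: right by d7 = 19 → (293/20, -16)
  seg 6: up by d5 = 6 → (293/20, -10)
  seg 7: left by d6 = 31/5 → (169/20, -10)
  seg 8: right by d1 = 16 → (489/20, -10)
  seg 9: down by d1 = 16 → (489/20, -26)

d6 = 31/5
d7 = 19
d8 = 18
d9 = 49
d10 = 9/5
endpoint = (489/20, -26)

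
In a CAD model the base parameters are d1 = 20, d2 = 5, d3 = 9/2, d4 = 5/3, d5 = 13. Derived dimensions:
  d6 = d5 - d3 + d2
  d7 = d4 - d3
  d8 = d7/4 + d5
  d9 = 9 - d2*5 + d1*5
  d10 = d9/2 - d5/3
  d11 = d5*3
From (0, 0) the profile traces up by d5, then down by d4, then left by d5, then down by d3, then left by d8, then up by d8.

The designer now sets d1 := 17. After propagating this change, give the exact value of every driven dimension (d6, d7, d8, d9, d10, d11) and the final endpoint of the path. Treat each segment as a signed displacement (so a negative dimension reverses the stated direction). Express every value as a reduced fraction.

d6 = 27/2
d7 = -17/6
d8 = 295/24
d9 = 69
d10 = 181/6
d11 = 39
endpoint = (-607/24, 153/8)

Apply edit: d1 := 17
  d6 = d5 - d3 + d2 = 27/2
  d7 = d4 - d3 = -17/6
  d8 = d7/4 + d5 = 295/24
  d9 = 9 - d2*5 + d1*5 = 69
  d10 = d9/2 - d5/3 = 181/6
  d11 = d5*3 = 39
Walk from origin (0, 0):
  seg 1: up by d5 = 13 → (0, 13)
  seg 2: down by d4 = 5/3 → (0, 34/3)
  seg 3: left by d5 = 13 → (-13, 34/3)
  seg 4: down by d3 = 9/2 → (-13, 41/6)
  seg 5: left by d8 = 295/24 → (-607/24, 41/6)
  seg 6: up by d8 = 295/24 → (-607/24, 153/8)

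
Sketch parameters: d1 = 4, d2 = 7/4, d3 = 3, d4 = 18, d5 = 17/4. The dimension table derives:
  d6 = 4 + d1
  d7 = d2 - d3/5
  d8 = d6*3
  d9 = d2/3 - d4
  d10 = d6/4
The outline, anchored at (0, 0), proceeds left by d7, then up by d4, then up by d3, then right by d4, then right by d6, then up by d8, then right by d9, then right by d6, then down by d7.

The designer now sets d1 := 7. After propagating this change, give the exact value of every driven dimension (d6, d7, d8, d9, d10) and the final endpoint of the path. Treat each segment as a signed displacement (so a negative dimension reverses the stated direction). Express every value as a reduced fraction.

d6 = 11
d7 = 23/20
d8 = 33
d9 = -209/12
d10 = 11/4
endpoint = (643/30, 1057/20)

Apply edit: d1 := 7
  d6 = 4 + d1 = 11
  d7 = d2 - d3/5 = 23/20
  d8 = d6*3 = 33
  d9 = d2/3 - d4 = -209/12
  d10 = d6/4 = 11/4
Walk from origin (0, 0):
  seg 1: left by d7 = 23/20 → (-23/20, 0)
  seg 2: up by d4 = 18 → (-23/20, 18)
  seg 3: up by d3 = 3 → (-23/20, 21)
  seg 4: right by d4 = 18 → (337/20, 21)
  seg 5: right by d6 = 11 → (557/20, 21)
  seg 6: up by d8 = 33 → (557/20, 54)
  seg 7: right by d9 = -209/12 → (313/30, 54)
  seg 8: right by d6 = 11 → (643/30, 54)
  seg 9: down by d7 = 23/20 → (643/30, 1057/20)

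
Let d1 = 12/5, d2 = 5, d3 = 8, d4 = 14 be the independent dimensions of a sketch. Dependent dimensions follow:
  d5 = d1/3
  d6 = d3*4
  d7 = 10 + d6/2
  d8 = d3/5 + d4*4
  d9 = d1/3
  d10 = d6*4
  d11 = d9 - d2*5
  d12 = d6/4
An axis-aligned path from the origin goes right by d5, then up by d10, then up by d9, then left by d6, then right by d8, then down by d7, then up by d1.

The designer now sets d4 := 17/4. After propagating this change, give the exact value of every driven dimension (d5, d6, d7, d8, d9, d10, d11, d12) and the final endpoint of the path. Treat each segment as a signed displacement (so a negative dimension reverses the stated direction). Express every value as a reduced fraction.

Apply edit: d4 := 17/4
  d5 = d1/3 = 4/5
  d6 = d3*4 = 32
  d7 = 10 + d6/2 = 26
  d8 = d3/5 + d4*4 = 93/5
  d9 = d1/3 = 4/5
  d10 = d6*4 = 128
  d11 = d9 - d2*5 = -121/5
  d12 = d6/4 = 8
Walk from origin (0, 0):
  seg 1: right by d5 = 4/5 → (4/5, 0)
  seg 2: up by d10 = 128 → (4/5, 128)
  seg 3: up by d9 = 4/5 → (4/5, 644/5)
  seg 4: left by d6 = 32 → (-156/5, 644/5)
  seg 5: right by d8 = 93/5 → (-63/5, 644/5)
  seg 6: down by d7 = 26 → (-63/5, 514/5)
  seg 7: up by d1 = 12/5 → (-63/5, 526/5)

d5 = 4/5
d6 = 32
d7 = 26
d8 = 93/5
d9 = 4/5
d10 = 128
d11 = -121/5
d12 = 8
endpoint = (-63/5, 526/5)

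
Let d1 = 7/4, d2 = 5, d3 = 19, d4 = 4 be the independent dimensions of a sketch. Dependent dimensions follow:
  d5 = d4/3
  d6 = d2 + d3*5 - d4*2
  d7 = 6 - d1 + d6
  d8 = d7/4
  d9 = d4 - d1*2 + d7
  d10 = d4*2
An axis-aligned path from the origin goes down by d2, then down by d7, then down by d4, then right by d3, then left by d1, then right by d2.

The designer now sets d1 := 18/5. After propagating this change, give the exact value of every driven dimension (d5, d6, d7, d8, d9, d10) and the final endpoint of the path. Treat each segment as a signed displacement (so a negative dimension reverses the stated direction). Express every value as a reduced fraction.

Apply edit: d1 := 18/5
  d5 = d4/3 = 4/3
  d6 = d2 + d3*5 - d4*2 = 92
  d7 = 6 - d1 + d6 = 472/5
  d8 = d7/4 = 118/5
  d9 = d4 - d1*2 + d7 = 456/5
  d10 = d4*2 = 8
Walk from origin (0, 0):
  seg 1: down by d2 = 5 → (0, -5)
  seg 2: down by d7 = 472/5 → (0, -497/5)
  seg 3: down by d4 = 4 → (0, -517/5)
  seg 4: right by d3 = 19 → (19, -517/5)
  seg 5: left by d1 = 18/5 → (77/5, -517/5)
  seg 6: right by d2 = 5 → (102/5, -517/5)

d5 = 4/3
d6 = 92
d7 = 472/5
d8 = 118/5
d9 = 456/5
d10 = 8
endpoint = (102/5, -517/5)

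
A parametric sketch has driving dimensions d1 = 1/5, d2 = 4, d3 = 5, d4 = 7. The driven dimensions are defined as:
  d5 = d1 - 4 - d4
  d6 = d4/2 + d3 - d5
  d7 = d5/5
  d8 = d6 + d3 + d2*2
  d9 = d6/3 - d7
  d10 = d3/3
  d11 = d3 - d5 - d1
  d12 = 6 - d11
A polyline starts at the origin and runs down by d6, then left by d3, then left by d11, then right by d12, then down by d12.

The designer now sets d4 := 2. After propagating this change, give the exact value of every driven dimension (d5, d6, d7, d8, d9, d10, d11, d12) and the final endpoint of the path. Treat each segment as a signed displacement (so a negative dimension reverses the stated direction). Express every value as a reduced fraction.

Apply edit: d4 := 2
  d5 = d1 - 4 - d4 = -29/5
  d6 = d4/2 + d3 - d5 = 59/5
  d7 = d5/5 = -29/25
  d8 = d6 + d3 + d2*2 = 124/5
  d9 = d6/3 - d7 = 382/75
  d10 = d3/3 = 5/3
  d11 = d3 - d5 - d1 = 53/5
  d12 = 6 - d11 = -23/5
Walk from origin (0, 0):
  seg 1: down by d6 = 59/5 → (0, -59/5)
  seg 2: left by d3 = 5 → (-5, -59/5)
  seg 3: left by d11 = 53/5 → (-78/5, -59/5)
  seg 4: right by d12 = -23/5 → (-101/5, -59/5)
  seg 5: down by d12 = -23/5 → (-101/5, -36/5)

d5 = -29/5
d6 = 59/5
d7 = -29/25
d8 = 124/5
d9 = 382/75
d10 = 5/3
d11 = 53/5
d12 = -23/5
endpoint = (-101/5, -36/5)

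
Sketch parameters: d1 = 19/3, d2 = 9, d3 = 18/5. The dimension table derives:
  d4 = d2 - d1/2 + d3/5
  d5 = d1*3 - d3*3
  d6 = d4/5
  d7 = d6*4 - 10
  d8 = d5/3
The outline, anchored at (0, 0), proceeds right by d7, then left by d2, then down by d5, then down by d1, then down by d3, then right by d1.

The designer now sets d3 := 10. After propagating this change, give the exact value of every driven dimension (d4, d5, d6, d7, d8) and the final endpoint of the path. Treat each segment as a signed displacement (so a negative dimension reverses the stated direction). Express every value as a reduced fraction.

d4 = 47/6
d5 = -11
d6 = 47/30
d7 = -56/15
d8 = -11/3
endpoint = (-32/5, -16/3)

Apply edit: d3 := 10
  d4 = d2 - d1/2 + d3/5 = 47/6
  d5 = d1*3 - d3*3 = -11
  d6 = d4/5 = 47/30
  d7 = d6*4 - 10 = -56/15
  d8 = d5/3 = -11/3
Walk from origin (0, 0):
  seg 1: right by d7 = -56/15 → (-56/15, 0)
  seg 2: left by d2 = 9 → (-191/15, 0)
  seg 3: down by d5 = -11 → (-191/15, 11)
  seg 4: down by d1 = 19/3 → (-191/15, 14/3)
  seg 5: down by d3 = 10 → (-191/15, -16/3)
  seg 6: right by d1 = 19/3 → (-32/5, -16/3)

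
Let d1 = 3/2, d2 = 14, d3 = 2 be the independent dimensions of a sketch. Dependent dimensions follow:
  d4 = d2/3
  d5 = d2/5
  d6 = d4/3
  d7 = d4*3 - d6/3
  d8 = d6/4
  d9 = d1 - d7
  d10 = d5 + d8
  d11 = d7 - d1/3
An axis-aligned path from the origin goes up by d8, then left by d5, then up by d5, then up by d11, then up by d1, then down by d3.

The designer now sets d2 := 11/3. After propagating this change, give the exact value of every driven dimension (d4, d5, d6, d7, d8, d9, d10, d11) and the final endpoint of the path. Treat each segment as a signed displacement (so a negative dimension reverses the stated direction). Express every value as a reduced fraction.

d4 = 11/9
d5 = 11/15
d6 = 11/27
d7 = 286/81
d8 = 11/108
d9 = -329/162
d10 = 451/540
d11 = 491/162
endpoint = (-11/15, 5453/1620)

Apply edit: d2 := 11/3
  d4 = d2/3 = 11/9
  d5 = d2/5 = 11/15
  d6 = d4/3 = 11/27
  d7 = d4*3 - d6/3 = 286/81
  d8 = d6/4 = 11/108
  d9 = d1 - d7 = -329/162
  d10 = d5 + d8 = 451/540
  d11 = d7 - d1/3 = 491/162
Walk from origin (0, 0):
  seg 1: up by d8 = 11/108 → (0, 11/108)
  seg 2: left by d5 = 11/15 → (-11/15, 11/108)
  seg 3: up by d5 = 11/15 → (-11/15, 451/540)
  seg 4: up by d11 = 491/162 → (-11/15, 6263/1620)
  seg 5: up by d1 = 3/2 → (-11/15, 8693/1620)
  seg 6: down by d3 = 2 → (-11/15, 5453/1620)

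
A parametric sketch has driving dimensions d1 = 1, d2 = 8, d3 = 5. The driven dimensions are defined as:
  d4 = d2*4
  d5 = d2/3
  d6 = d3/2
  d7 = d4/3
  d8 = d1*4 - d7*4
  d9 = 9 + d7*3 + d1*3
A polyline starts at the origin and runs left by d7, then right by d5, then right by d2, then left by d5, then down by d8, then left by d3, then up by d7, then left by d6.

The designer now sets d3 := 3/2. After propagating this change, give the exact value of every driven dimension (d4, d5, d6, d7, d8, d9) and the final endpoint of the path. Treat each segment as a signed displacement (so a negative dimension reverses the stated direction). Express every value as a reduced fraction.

Apply edit: d3 := 3/2
  d4 = d2*4 = 32
  d5 = d2/3 = 8/3
  d6 = d3/2 = 3/4
  d7 = d4/3 = 32/3
  d8 = d1*4 - d7*4 = -116/3
  d9 = 9 + d7*3 + d1*3 = 44
Walk from origin (0, 0):
  seg 1: left by d7 = 32/3 → (-32/3, 0)
  seg 2: right by d5 = 8/3 → (-8, 0)
  seg 3: right by d2 = 8 → (0, 0)
  seg 4: left by d5 = 8/3 → (-8/3, 0)
  seg 5: down by d8 = -116/3 → (-8/3, 116/3)
  seg 6: left by d3 = 3/2 → (-25/6, 116/3)
  seg 7: up by d7 = 32/3 → (-25/6, 148/3)
  seg 8: left by d6 = 3/4 → (-59/12, 148/3)

d4 = 32
d5 = 8/3
d6 = 3/4
d7 = 32/3
d8 = -116/3
d9 = 44
endpoint = (-59/12, 148/3)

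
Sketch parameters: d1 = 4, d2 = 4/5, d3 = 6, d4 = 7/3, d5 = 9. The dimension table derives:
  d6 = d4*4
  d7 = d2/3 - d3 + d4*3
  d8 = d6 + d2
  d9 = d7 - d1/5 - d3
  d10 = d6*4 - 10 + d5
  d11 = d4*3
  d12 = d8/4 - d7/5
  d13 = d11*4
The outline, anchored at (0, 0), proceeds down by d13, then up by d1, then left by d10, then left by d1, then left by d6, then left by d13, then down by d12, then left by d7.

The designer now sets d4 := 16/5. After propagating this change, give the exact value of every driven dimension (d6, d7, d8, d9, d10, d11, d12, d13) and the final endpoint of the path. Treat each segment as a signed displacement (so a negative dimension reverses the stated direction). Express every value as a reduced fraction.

Apply edit: d4 := 16/5
  d6 = d4*4 = 64/5
  d7 = d2/3 - d3 + d4*3 = 58/15
  d8 = d6 + d2 = 68/5
  d9 = d7 - d1/5 - d3 = -44/15
  d10 = d6*4 - 10 + d5 = 251/5
  d11 = d4*3 = 48/5
  d12 = d8/4 - d7/5 = 197/75
  d13 = d11*4 = 192/5
Walk from origin (0, 0):
  seg 1: down by d13 = 192/5 → (0, -192/5)
  seg 2: up by d1 = 4 → (0, -172/5)
  seg 3: left by d10 = 251/5 → (-251/5, -172/5)
  seg 4: left by d1 = 4 → (-271/5, -172/5)
  seg 5: left by d6 = 64/5 → (-67, -172/5)
  seg 6: left by d13 = 192/5 → (-527/5, -172/5)
  seg 7: down by d12 = 197/75 → (-527/5, -2777/75)
  seg 8: left by d7 = 58/15 → (-1639/15, -2777/75)

d6 = 64/5
d7 = 58/15
d8 = 68/5
d9 = -44/15
d10 = 251/5
d11 = 48/5
d12 = 197/75
d13 = 192/5
endpoint = (-1639/15, -2777/75)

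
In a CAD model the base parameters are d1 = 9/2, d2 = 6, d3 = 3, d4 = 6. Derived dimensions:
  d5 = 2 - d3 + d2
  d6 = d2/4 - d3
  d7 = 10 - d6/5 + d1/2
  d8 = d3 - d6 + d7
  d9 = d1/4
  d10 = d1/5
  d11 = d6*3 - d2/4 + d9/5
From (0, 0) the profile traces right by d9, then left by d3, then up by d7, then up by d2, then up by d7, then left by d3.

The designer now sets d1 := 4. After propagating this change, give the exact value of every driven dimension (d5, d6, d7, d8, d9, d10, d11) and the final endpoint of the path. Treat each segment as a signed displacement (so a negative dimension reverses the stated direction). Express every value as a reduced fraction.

Apply edit: d1 := 4
  d5 = 2 - d3 + d2 = 5
  d6 = d2/4 - d3 = -3/2
  d7 = 10 - d6/5 + d1/2 = 123/10
  d8 = d3 - d6 + d7 = 84/5
  d9 = d1/4 = 1
  d10 = d1/5 = 4/5
  d11 = d6*3 - d2/4 + d9/5 = -29/5
Walk from origin (0, 0):
  seg 1: right by d9 = 1 → (1, 0)
  seg 2: left by d3 = 3 → (-2, 0)
  seg 3: up by d7 = 123/10 → (-2, 123/10)
  seg 4: up by d2 = 6 → (-2, 183/10)
  seg 5: up by d7 = 123/10 → (-2, 153/5)
  seg 6: left by d3 = 3 → (-5, 153/5)

d5 = 5
d6 = -3/2
d7 = 123/10
d8 = 84/5
d9 = 1
d10 = 4/5
d11 = -29/5
endpoint = (-5, 153/5)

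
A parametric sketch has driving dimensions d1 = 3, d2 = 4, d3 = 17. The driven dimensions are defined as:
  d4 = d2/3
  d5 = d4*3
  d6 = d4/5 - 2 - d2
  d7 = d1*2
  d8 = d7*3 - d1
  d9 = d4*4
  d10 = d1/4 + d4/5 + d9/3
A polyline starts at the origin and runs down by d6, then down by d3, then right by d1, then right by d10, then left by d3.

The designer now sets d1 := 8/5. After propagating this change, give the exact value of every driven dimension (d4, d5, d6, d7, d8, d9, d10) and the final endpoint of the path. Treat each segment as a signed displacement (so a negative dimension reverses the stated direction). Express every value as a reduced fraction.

d4 = 4/3
d5 = 4
d6 = -86/15
d7 = 16/5
d8 = 8
d9 = 16/3
d10 = 22/9
endpoint = (-583/45, -169/15)

Apply edit: d1 := 8/5
  d4 = d2/3 = 4/3
  d5 = d4*3 = 4
  d6 = d4/5 - 2 - d2 = -86/15
  d7 = d1*2 = 16/5
  d8 = d7*3 - d1 = 8
  d9 = d4*4 = 16/3
  d10 = d1/4 + d4/5 + d9/3 = 22/9
Walk from origin (0, 0):
  seg 1: down by d6 = -86/15 → (0, 86/15)
  seg 2: down by d3 = 17 → (0, -169/15)
  seg 3: right by d1 = 8/5 → (8/5, -169/15)
  seg 4: right by d10 = 22/9 → (182/45, -169/15)
  seg 5: left by d3 = 17 → (-583/45, -169/15)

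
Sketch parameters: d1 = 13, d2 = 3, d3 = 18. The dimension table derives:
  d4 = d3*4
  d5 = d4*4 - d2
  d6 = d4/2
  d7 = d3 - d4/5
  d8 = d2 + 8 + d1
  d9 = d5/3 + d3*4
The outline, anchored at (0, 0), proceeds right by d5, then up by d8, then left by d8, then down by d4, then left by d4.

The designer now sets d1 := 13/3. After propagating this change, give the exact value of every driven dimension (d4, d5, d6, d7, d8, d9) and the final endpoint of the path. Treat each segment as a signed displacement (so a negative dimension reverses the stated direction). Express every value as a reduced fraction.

Apply edit: d1 := 13/3
  d4 = d3*4 = 72
  d5 = d4*4 - d2 = 285
  d6 = d4/2 = 36
  d7 = d3 - d4/5 = 18/5
  d8 = d2 + 8 + d1 = 46/3
  d9 = d5/3 + d3*4 = 167
Walk from origin (0, 0):
  seg 1: right by d5 = 285 → (285, 0)
  seg 2: up by d8 = 46/3 → (285, 46/3)
  seg 3: left by d8 = 46/3 → (809/3, 46/3)
  seg 4: down by d4 = 72 → (809/3, -170/3)
  seg 5: left by d4 = 72 → (593/3, -170/3)

d4 = 72
d5 = 285
d6 = 36
d7 = 18/5
d8 = 46/3
d9 = 167
endpoint = (593/3, -170/3)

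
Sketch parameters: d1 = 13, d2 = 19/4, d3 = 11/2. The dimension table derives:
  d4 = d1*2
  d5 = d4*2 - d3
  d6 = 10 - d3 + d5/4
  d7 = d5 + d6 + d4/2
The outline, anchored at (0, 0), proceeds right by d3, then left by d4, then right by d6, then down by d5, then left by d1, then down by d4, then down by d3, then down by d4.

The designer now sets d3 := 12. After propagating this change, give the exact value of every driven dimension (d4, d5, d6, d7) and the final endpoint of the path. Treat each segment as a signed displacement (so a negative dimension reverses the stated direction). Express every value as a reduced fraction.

d4 = 26
d5 = 40
d6 = 8
d7 = 61
endpoint = (-19, -104)

Apply edit: d3 := 12
  d4 = d1*2 = 26
  d5 = d4*2 - d3 = 40
  d6 = 10 - d3 + d5/4 = 8
  d7 = d5 + d6 + d4/2 = 61
Walk from origin (0, 0):
  seg 1: right by d3 = 12 → (12, 0)
  seg 2: left by d4 = 26 → (-14, 0)
  seg 3: right by d6 = 8 → (-6, 0)
  seg 4: down by d5 = 40 → (-6, -40)
  seg 5: left by d1 = 13 → (-19, -40)
  seg 6: down by d4 = 26 → (-19, -66)
  seg 7: down by d3 = 12 → (-19, -78)
  seg 8: down by d4 = 26 → (-19, -104)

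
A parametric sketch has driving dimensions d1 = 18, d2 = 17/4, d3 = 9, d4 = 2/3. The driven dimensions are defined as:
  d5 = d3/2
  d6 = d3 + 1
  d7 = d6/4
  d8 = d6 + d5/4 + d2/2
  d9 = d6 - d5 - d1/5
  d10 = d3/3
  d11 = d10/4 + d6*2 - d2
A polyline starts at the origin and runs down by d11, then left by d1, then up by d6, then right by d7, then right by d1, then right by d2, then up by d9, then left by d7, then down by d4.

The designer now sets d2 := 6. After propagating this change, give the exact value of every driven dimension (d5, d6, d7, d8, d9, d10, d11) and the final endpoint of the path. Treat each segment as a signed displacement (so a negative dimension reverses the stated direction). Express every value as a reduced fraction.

d5 = 9/2
d6 = 10
d7 = 5/2
d8 = 113/8
d9 = 19/10
d10 = 3
d11 = 59/4
endpoint = (6, -211/60)

Apply edit: d2 := 6
  d5 = d3/2 = 9/2
  d6 = d3 + 1 = 10
  d7 = d6/4 = 5/2
  d8 = d6 + d5/4 + d2/2 = 113/8
  d9 = d6 - d5 - d1/5 = 19/10
  d10 = d3/3 = 3
  d11 = d10/4 + d6*2 - d2 = 59/4
Walk from origin (0, 0):
  seg 1: down by d11 = 59/4 → (0, -59/4)
  seg 2: left by d1 = 18 → (-18, -59/4)
  seg 3: up by d6 = 10 → (-18, -19/4)
  seg 4: right by d7 = 5/2 → (-31/2, -19/4)
  seg 5: right by d1 = 18 → (5/2, -19/4)
  seg 6: right by d2 = 6 → (17/2, -19/4)
  seg 7: up by d9 = 19/10 → (17/2, -57/20)
  seg 8: left by d7 = 5/2 → (6, -57/20)
  seg 9: down by d4 = 2/3 → (6, -211/60)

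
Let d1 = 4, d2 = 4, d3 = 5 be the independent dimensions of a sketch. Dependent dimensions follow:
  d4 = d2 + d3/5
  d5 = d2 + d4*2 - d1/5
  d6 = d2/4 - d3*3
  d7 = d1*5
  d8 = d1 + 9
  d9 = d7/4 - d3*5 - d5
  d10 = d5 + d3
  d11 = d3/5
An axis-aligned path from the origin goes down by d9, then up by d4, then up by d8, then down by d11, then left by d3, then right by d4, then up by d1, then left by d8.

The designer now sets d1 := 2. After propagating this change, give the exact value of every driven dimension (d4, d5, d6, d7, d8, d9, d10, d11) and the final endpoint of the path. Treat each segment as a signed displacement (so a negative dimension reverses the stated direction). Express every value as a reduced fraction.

Apply edit: d1 := 2
  d4 = d2 + d3/5 = 5
  d5 = d2 + d4*2 - d1/5 = 68/5
  d6 = d2/4 - d3*3 = -14
  d7 = d1*5 = 10
  d8 = d1 + 9 = 11
  d9 = d7/4 - d3*5 - d5 = -361/10
  d10 = d5 + d3 = 93/5
  d11 = d3/5 = 1
Walk from origin (0, 0):
  seg 1: down by d9 = -361/10 → (0, 361/10)
  seg 2: up by d4 = 5 → (0, 411/10)
  seg 3: up by d8 = 11 → (0, 521/10)
  seg 4: down by d11 = 1 → (0, 511/10)
  seg 5: left by d3 = 5 → (-5, 511/10)
  seg 6: right by d4 = 5 → (0, 511/10)
  seg 7: up by d1 = 2 → (0, 531/10)
  seg 8: left by d8 = 11 → (-11, 531/10)

d4 = 5
d5 = 68/5
d6 = -14
d7 = 10
d8 = 11
d9 = -361/10
d10 = 93/5
d11 = 1
endpoint = (-11, 531/10)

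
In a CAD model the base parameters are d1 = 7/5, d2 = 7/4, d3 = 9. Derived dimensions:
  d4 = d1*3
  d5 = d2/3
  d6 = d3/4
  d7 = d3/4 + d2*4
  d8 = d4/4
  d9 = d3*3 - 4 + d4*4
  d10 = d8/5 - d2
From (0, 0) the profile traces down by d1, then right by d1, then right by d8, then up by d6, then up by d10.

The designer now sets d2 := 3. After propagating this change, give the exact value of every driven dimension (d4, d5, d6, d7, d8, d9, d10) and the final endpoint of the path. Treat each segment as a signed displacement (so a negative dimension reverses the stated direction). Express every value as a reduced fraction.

d4 = 21/5
d5 = 1
d6 = 9/4
d7 = 57/4
d8 = 21/20
d9 = 199/5
d10 = -279/100
endpoint = (49/20, -97/50)

Apply edit: d2 := 3
  d4 = d1*3 = 21/5
  d5 = d2/3 = 1
  d6 = d3/4 = 9/4
  d7 = d3/4 + d2*4 = 57/4
  d8 = d4/4 = 21/20
  d9 = d3*3 - 4 + d4*4 = 199/5
  d10 = d8/5 - d2 = -279/100
Walk from origin (0, 0):
  seg 1: down by d1 = 7/5 → (0, -7/5)
  seg 2: right by d1 = 7/5 → (7/5, -7/5)
  seg 3: right by d8 = 21/20 → (49/20, -7/5)
  seg 4: up by d6 = 9/4 → (49/20, 17/20)
  seg 5: up by d10 = -279/100 → (49/20, -97/50)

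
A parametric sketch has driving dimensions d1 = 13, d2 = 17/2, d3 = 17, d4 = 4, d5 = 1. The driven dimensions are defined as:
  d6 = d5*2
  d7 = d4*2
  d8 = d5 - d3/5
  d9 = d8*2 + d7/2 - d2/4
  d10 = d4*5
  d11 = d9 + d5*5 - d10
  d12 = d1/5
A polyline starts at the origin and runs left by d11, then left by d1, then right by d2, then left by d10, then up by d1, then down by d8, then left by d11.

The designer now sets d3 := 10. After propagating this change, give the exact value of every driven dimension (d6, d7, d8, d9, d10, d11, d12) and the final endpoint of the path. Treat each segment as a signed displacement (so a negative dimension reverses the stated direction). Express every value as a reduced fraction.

Apply edit: d3 := 10
  d6 = d5*2 = 2
  d7 = d4*2 = 8
  d8 = d5 - d3/5 = -1
  d9 = d8*2 + d7/2 - d2/4 = -1/8
  d10 = d4*5 = 20
  d11 = d9 + d5*5 - d10 = -121/8
  d12 = d1/5 = 13/5
Walk from origin (0, 0):
  seg 1: left by d11 = -121/8 → (121/8, 0)
  seg 2: left by d1 = 13 → (17/8, 0)
  seg 3: right by d2 = 17/2 → (85/8, 0)
  seg 4: left by d10 = 20 → (-75/8, 0)
  seg 5: up by d1 = 13 → (-75/8, 13)
  seg 6: down by d8 = -1 → (-75/8, 14)
  seg 7: left by d11 = -121/8 → (23/4, 14)

d6 = 2
d7 = 8
d8 = -1
d9 = -1/8
d10 = 20
d11 = -121/8
d12 = 13/5
endpoint = (23/4, 14)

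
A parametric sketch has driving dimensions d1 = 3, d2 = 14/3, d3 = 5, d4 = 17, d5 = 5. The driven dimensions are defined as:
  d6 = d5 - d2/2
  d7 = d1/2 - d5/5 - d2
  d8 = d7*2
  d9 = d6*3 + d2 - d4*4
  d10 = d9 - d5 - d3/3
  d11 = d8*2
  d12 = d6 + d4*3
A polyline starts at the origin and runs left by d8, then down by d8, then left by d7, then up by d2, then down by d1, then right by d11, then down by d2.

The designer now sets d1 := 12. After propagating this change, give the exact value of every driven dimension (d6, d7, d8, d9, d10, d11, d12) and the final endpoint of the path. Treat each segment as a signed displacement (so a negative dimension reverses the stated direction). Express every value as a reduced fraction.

d6 = 8/3
d7 = 1/3
d8 = 2/3
d9 = -166/3
d10 = -62
d11 = 4/3
d12 = 161/3
endpoint = (1/3, -38/3)

Apply edit: d1 := 12
  d6 = d5 - d2/2 = 8/3
  d7 = d1/2 - d5/5 - d2 = 1/3
  d8 = d7*2 = 2/3
  d9 = d6*3 + d2 - d4*4 = -166/3
  d10 = d9 - d5 - d3/3 = -62
  d11 = d8*2 = 4/3
  d12 = d6 + d4*3 = 161/3
Walk from origin (0, 0):
  seg 1: left by d8 = 2/3 → (-2/3, 0)
  seg 2: down by d8 = 2/3 → (-2/3, -2/3)
  seg 3: left by d7 = 1/3 → (-1, -2/3)
  seg 4: up by d2 = 14/3 → (-1, 4)
  seg 5: down by d1 = 12 → (-1, -8)
  seg 6: right by d11 = 4/3 → (1/3, -8)
  seg 7: down by d2 = 14/3 → (1/3, -38/3)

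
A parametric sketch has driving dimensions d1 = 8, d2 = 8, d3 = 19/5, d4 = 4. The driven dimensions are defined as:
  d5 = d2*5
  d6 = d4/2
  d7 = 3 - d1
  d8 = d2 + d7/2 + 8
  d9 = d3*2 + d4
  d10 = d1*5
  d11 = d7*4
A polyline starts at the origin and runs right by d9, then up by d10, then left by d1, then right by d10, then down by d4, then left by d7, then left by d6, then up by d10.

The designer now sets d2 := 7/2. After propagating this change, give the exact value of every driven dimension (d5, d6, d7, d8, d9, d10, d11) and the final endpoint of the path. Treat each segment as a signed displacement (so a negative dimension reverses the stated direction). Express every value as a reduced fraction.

Apply edit: d2 := 7/2
  d5 = d2*5 = 35/2
  d6 = d4/2 = 2
  d7 = 3 - d1 = -5
  d8 = d2 + d7/2 + 8 = 9
  d9 = d3*2 + d4 = 58/5
  d10 = d1*5 = 40
  d11 = d7*4 = -20
Walk from origin (0, 0):
  seg 1: right by d9 = 58/5 → (58/5, 0)
  seg 2: up by d10 = 40 → (58/5, 40)
  seg 3: left by d1 = 8 → (18/5, 40)
  seg 4: right by d10 = 40 → (218/5, 40)
  seg 5: down by d4 = 4 → (218/5, 36)
  seg 6: left by d7 = -5 → (243/5, 36)
  seg 7: left by d6 = 2 → (233/5, 36)
  seg 8: up by d10 = 40 → (233/5, 76)

d5 = 35/2
d6 = 2
d7 = -5
d8 = 9
d9 = 58/5
d10 = 40
d11 = -20
endpoint = (233/5, 76)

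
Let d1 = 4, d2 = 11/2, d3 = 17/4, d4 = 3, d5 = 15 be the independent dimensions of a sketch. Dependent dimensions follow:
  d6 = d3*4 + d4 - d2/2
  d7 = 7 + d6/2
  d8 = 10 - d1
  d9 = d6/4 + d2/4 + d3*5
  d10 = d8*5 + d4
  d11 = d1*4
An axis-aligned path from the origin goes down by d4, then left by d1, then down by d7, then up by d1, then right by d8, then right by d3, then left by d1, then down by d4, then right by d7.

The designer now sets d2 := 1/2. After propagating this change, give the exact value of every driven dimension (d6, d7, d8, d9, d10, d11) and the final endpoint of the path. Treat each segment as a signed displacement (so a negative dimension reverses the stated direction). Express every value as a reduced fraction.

d6 = 79/4
d7 = 135/8
d8 = 6
d9 = 421/16
d10 = 33
d11 = 16
endpoint = (153/8, -151/8)

Apply edit: d2 := 1/2
  d6 = d3*4 + d4 - d2/2 = 79/4
  d7 = 7 + d6/2 = 135/8
  d8 = 10 - d1 = 6
  d9 = d6/4 + d2/4 + d3*5 = 421/16
  d10 = d8*5 + d4 = 33
  d11 = d1*4 = 16
Walk from origin (0, 0):
  seg 1: down by d4 = 3 → (0, -3)
  seg 2: left by d1 = 4 → (-4, -3)
  seg 3: down by d7 = 135/8 → (-4, -159/8)
  seg 4: up by d1 = 4 → (-4, -127/8)
  seg 5: right by d8 = 6 → (2, -127/8)
  seg 6: right by d3 = 17/4 → (25/4, -127/8)
  seg 7: left by d1 = 4 → (9/4, -127/8)
  seg 8: down by d4 = 3 → (9/4, -151/8)
  seg 9: right by d7 = 135/8 → (153/8, -151/8)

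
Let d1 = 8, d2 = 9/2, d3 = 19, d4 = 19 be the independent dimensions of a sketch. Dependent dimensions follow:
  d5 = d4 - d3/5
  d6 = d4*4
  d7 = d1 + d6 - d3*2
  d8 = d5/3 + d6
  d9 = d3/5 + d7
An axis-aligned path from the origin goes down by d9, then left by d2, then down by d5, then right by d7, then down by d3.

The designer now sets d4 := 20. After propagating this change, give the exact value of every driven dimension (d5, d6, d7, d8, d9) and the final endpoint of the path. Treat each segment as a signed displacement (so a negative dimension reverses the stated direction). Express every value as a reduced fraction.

d5 = 81/5
d6 = 80
d7 = 50
d8 = 427/5
d9 = 269/5
endpoint = (91/2, -89)

Apply edit: d4 := 20
  d5 = d4 - d3/5 = 81/5
  d6 = d4*4 = 80
  d7 = d1 + d6 - d3*2 = 50
  d8 = d5/3 + d6 = 427/5
  d9 = d3/5 + d7 = 269/5
Walk from origin (0, 0):
  seg 1: down by d9 = 269/5 → (0, -269/5)
  seg 2: left by d2 = 9/2 → (-9/2, -269/5)
  seg 3: down by d5 = 81/5 → (-9/2, -70)
  seg 4: right by d7 = 50 → (91/2, -70)
  seg 5: down by d3 = 19 → (91/2, -89)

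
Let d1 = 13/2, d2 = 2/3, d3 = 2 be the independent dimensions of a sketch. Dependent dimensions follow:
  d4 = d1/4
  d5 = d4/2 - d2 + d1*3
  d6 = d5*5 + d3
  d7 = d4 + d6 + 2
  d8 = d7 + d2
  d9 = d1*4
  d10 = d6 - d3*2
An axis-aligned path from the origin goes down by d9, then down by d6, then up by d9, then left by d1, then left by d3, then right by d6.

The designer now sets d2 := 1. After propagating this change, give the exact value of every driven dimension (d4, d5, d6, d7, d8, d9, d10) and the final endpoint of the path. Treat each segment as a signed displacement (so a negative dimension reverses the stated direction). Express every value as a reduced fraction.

d4 = 13/8
d5 = 309/16
d6 = 1577/16
d7 = 1635/16
d8 = 1651/16
d9 = 26
d10 = 1513/16
endpoint = (1441/16, -1577/16)

Apply edit: d2 := 1
  d4 = d1/4 = 13/8
  d5 = d4/2 - d2 + d1*3 = 309/16
  d6 = d5*5 + d3 = 1577/16
  d7 = d4 + d6 + 2 = 1635/16
  d8 = d7 + d2 = 1651/16
  d9 = d1*4 = 26
  d10 = d6 - d3*2 = 1513/16
Walk from origin (0, 0):
  seg 1: down by d9 = 26 → (0, -26)
  seg 2: down by d6 = 1577/16 → (0, -1993/16)
  seg 3: up by d9 = 26 → (0, -1577/16)
  seg 4: left by d1 = 13/2 → (-13/2, -1577/16)
  seg 5: left by d3 = 2 → (-17/2, -1577/16)
  seg 6: right by d6 = 1577/16 → (1441/16, -1577/16)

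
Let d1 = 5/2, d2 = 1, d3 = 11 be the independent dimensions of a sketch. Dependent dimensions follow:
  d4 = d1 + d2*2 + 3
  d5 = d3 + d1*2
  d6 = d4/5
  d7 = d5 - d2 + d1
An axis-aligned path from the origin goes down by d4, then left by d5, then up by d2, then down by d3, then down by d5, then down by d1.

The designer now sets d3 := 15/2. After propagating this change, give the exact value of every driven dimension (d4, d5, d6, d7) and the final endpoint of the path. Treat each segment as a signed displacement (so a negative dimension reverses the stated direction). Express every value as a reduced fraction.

d4 = 15/2
d5 = 25/2
d6 = 3/2
d7 = 14
endpoint = (-25/2, -29)

Apply edit: d3 := 15/2
  d4 = d1 + d2*2 + 3 = 15/2
  d5 = d3 + d1*2 = 25/2
  d6 = d4/5 = 3/2
  d7 = d5 - d2 + d1 = 14
Walk from origin (0, 0):
  seg 1: down by d4 = 15/2 → (0, -15/2)
  seg 2: left by d5 = 25/2 → (-25/2, -15/2)
  seg 3: up by d2 = 1 → (-25/2, -13/2)
  seg 4: down by d3 = 15/2 → (-25/2, -14)
  seg 5: down by d5 = 25/2 → (-25/2, -53/2)
  seg 6: down by d1 = 5/2 → (-25/2, -29)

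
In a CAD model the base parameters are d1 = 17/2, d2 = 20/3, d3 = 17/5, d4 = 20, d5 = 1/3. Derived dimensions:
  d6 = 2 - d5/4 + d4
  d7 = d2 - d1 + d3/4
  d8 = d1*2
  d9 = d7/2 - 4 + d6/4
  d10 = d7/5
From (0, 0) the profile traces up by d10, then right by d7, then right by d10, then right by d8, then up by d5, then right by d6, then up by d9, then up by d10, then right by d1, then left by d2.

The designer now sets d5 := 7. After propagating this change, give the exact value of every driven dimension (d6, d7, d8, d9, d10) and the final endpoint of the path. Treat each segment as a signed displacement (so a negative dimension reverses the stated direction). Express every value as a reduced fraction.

Apply edit: d5 := 7
  d6 = 2 - d5/4 + d4 = 81/4
  d7 = d2 - d1 + d3/4 = -59/60
  d8 = d1*2 = 17
  d9 = d7/2 - 4 + d6/4 = 137/240
  d10 = d7/5 = -59/300
Walk from origin (0, 0):
  seg 1: up by d10 = -59/300 → (0, -59/300)
  seg 2: right by d7 = -59/60 → (-59/60, -59/300)
  seg 3: right by d10 = -59/300 → (-59/50, -59/300)
  seg 4: right by d8 = 17 → (791/50, -59/300)
  seg 5: up by d5 = 7 → (791/50, 2041/300)
  seg 6: right by d6 = 81/4 → (3607/100, 2041/300)
  seg 7: up by d9 = 137/240 → (3607/100, 8849/1200)
  seg 8: up by d10 = -59/300 → (3607/100, 2871/400)
  seg 9: right by d1 = 17/2 → (4457/100, 2871/400)
  seg 10: left by d2 = 20/3 → (11371/300, 2871/400)

d6 = 81/4
d7 = -59/60
d8 = 17
d9 = 137/240
d10 = -59/300
endpoint = (11371/300, 2871/400)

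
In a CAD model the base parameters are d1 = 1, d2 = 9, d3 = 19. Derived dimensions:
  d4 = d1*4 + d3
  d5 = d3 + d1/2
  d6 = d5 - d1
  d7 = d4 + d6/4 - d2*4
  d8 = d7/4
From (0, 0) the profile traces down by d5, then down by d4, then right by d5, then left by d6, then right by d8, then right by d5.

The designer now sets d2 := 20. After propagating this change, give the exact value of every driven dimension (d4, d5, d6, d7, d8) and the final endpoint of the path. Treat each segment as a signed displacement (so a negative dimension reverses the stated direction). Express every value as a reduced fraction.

d4 = 23
d5 = 39/2
d6 = 37/2
d7 = -419/8
d8 = -419/32
endpoint = (237/32, -85/2)

Apply edit: d2 := 20
  d4 = d1*4 + d3 = 23
  d5 = d3 + d1/2 = 39/2
  d6 = d5 - d1 = 37/2
  d7 = d4 + d6/4 - d2*4 = -419/8
  d8 = d7/4 = -419/32
Walk from origin (0, 0):
  seg 1: down by d5 = 39/2 → (0, -39/2)
  seg 2: down by d4 = 23 → (0, -85/2)
  seg 3: right by d5 = 39/2 → (39/2, -85/2)
  seg 4: left by d6 = 37/2 → (1, -85/2)
  seg 5: right by d8 = -419/32 → (-387/32, -85/2)
  seg 6: right by d5 = 39/2 → (237/32, -85/2)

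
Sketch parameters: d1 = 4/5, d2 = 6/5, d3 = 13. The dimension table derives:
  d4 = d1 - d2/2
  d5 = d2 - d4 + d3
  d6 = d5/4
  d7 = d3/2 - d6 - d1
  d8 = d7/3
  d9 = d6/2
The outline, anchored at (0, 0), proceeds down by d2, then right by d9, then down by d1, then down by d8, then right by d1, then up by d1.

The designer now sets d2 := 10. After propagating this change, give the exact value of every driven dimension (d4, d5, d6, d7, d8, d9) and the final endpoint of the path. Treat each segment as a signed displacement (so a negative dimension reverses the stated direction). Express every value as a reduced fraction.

Apply edit: d2 := 10
  d4 = d1 - d2/2 = -21/5
  d5 = d2 - d4 + d3 = 136/5
  d6 = d5/4 = 34/5
  d7 = d3/2 - d6 - d1 = -11/10
  d8 = d7/3 = -11/30
  d9 = d6/2 = 17/5
Walk from origin (0, 0):
  seg 1: down by d2 = 10 → (0, -10)
  seg 2: right by d9 = 17/5 → (17/5, -10)
  seg 3: down by d1 = 4/5 → (17/5, -54/5)
  seg 4: down by d8 = -11/30 → (17/5, -313/30)
  seg 5: right by d1 = 4/5 → (21/5, -313/30)
  seg 6: up by d1 = 4/5 → (21/5, -289/30)

d4 = -21/5
d5 = 136/5
d6 = 34/5
d7 = -11/10
d8 = -11/30
d9 = 17/5
endpoint = (21/5, -289/30)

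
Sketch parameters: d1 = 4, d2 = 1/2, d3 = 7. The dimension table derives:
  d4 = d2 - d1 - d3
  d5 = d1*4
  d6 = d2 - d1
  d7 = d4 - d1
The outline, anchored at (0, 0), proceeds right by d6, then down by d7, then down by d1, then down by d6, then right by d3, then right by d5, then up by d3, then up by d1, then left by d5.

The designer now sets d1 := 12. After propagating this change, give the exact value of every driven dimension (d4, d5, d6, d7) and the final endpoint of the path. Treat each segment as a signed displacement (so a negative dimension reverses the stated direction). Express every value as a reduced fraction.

d4 = -37/2
d5 = 48
d6 = -23/2
d7 = -61/2
endpoint = (-9/2, 49)

Apply edit: d1 := 12
  d4 = d2 - d1 - d3 = -37/2
  d5 = d1*4 = 48
  d6 = d2 - d1 = -23/2
  d7 = d4 - d1 = -61/2
Walk from origin (0, 0):
  seg 1: right by d6 = -23/2 → (-23/2, 0)
  seg 2: down by d7 = -61/2 → (-23/2, 61/2)
  seg 3: down by d1 = 12 → (-23/2, 37/2)
  seg 4: down by d6 = -23/2 → (-23/2, 30)
  seg 5: right by d3 = 7 → (-9/2, 30)
  seg 6: right by d5 = 48 → (87/2, 30)
  seg 7: up by d3 = 7 → (87/2, 37)
  seg 8: up by d1 = 12 → (87/2, 49)
  seg 9: left by d5 = 48 → (-9/2, 49)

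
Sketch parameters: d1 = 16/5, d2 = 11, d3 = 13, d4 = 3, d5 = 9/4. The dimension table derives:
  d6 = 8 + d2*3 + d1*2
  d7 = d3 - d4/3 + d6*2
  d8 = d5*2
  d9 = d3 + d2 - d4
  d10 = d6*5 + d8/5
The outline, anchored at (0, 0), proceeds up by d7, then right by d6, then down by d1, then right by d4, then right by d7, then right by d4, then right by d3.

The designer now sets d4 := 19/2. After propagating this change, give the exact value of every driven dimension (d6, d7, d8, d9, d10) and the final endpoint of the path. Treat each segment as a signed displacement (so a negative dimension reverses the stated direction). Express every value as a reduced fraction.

d6 = 237/5
d7 = 3139/30
d8 = 9/2
d9 = 29/2
d10 = 2379/10
endpoint = (5521/30, 3043/30)

Apply edit: d4 := 19/2
  d6 = 8 + d2*3 + d1*2 = 237/5
  d7 = d3 - d4/3 + d6*2 = 3139/30
  d8 = d5*2 = 9/2
  d9 = d3 + d2 - d4 = 29/2
  d10 = d6*5 + d8/5 = 2379/10
Walk from origin (0, 0):
  seg 1: up by d7 = 3139/30 → (0, 3139/30)
  seg 2: right by d6 = 237/5 → (237/5, 3139/30)
  seg 3: down by d1 = 16/5 → (237/5, 3043/30)
  seg 4: right by d4 = 19/2 → (569/10, 3043/30)
  seg 5: right by d7 = 3139/30 → (2423/15, 3043/30)
  seg 6: right by d4 = 19/2 → (5131/30, 3043/30)
  seg 7: right by d3 = 13 → (5521/30, 3043/30)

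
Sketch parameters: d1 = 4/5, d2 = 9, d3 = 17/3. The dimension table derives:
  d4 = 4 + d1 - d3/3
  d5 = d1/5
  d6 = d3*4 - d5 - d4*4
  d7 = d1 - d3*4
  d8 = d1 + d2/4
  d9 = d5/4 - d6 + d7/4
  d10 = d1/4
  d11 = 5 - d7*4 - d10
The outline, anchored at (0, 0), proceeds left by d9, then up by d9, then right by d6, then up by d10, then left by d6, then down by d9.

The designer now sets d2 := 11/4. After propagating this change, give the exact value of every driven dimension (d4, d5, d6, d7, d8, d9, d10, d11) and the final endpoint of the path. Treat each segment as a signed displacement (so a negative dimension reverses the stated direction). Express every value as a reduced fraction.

d4 = 131/45
d5 = 4/25
d6 = 2444/225
d7 = -328/15
d8 = 119/80
d9 = -733/45
d10 = 1/5
d11 = 1384/15
endpoint = (733/45, 1/5)

Apply edit: d2 := 11/4
  d4 = 4 + d1 - d3/3 = 131/45
  d5 = d1/5 = 4/25
  d6 = d3*4 - d5 - d4*4 = 2444/225
  d7 = d1 - d3*4 = -328/15
  d8 = d1 + d2/4 = 119/80
  d9 = d5/4 - d6 + d7/4 = -733/45
  d10 = d1/4 = 1/5
  d11 = 5 - d7*4 - d10 = 1384/15
Walk from origin (0, 0):
  seg 1: left by d9 = -733/45 → (733/45, 0)
  seg 2: up by d9 = -733/45 → (733/45, -733/45)
  seg 3: right by d6 = 2444/225 → (6109/225, -733/45)
  seg 4: up by d10 = 1/5 → (6109/225, -724/45)
  seg 5: left by d6 = 2444/225 → (733/45, -724/45)
  seg 6: down by d9 = -733/45 → (733/45, 1/5)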